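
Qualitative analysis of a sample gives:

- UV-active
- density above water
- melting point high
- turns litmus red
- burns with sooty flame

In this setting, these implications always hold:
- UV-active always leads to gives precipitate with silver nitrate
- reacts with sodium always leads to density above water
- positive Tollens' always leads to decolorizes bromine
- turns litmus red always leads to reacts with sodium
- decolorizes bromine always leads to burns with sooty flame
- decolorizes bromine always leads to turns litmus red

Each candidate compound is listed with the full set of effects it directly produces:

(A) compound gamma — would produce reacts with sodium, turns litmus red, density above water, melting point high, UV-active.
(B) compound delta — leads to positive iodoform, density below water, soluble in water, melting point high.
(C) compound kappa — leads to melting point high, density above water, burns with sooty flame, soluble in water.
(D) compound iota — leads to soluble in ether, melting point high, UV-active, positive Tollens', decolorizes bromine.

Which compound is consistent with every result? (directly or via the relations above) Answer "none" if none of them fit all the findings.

Testing each hypothesis:
(A) compound gamma — does not account for burns with sooty flame
(B) compound delta — fails on UV-active, density above water, turns litmus red, burns with sooty flame (predicts density below water, not density above water)
(C) compound kappa — UV-active NO; density above water yes; melting point high yes; turns litmus red NO; burns with sooty flame yes
(D) compound iota — UV-active yes; density above water yes (via decolorizes bromine → turns litmus red → reacts with sodium → density above water); melting point high yes; turns litmus red yes (via decolorizes bromine → turns litmus red); burns with sooty flame yes (via decolorizes bromine → burns with sooty flame)
(D) alone accounts for all the evidence.

D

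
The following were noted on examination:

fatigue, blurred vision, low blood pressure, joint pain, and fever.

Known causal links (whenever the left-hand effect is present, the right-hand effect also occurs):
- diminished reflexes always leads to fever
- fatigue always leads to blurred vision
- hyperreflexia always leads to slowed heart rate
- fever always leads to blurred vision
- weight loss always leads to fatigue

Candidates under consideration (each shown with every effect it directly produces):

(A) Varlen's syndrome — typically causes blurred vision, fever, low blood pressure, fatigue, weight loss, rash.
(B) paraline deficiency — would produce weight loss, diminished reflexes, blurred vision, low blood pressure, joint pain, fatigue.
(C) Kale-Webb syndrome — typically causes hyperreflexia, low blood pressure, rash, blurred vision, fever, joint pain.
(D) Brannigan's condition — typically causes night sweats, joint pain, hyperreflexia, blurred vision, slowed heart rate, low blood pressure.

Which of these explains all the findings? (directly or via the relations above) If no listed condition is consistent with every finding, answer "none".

B

Checking each candidate against the observations:
(A) Varlen's syndrome — fatigue yes; blurred vision yes; low blood pressure yes; joint pain NO; fever yes
(B) paraline deficiency — accounts for every observation (fever by diminished reflexes → fever)
(C) Kale-Webb syndrome — does not account for fatigue
(D) Brannigan's condition — fatigue NO; blurred vision yes; low blood pressure yes; joint pain yes; fever NO
Only (B) is consistent with every observation.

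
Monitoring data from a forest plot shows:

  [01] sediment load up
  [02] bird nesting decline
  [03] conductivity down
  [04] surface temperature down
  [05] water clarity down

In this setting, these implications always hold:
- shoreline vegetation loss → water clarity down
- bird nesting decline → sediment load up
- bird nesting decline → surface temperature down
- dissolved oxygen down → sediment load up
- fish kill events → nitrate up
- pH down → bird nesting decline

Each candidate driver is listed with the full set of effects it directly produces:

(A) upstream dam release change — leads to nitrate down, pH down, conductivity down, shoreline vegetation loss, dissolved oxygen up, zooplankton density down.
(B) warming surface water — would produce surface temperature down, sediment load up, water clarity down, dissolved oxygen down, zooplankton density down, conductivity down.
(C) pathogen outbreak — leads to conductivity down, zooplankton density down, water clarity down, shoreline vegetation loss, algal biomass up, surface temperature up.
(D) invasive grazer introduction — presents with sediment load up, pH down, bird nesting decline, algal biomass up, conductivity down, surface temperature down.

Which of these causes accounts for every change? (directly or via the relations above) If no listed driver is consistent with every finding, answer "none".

Checking each candidate against the observations:
(A) upstream dam release change — accounts for every observation (sediment load up through pH down → bird nesting decline → sediment load up)
(B) warming surface water — sediment load up yes; bird nesting decline NO; conductivity down yes; surface temperature down yes; water clarity down yes
(C) pathogen outbreak — sediment load up NO; bird nesting decline NO; conductivity down yes; surface temperature down NO; water clarity down yes
(D) invasive grazer introduction — does not account for water clarity down
Only (A) is consistent with every observation.

A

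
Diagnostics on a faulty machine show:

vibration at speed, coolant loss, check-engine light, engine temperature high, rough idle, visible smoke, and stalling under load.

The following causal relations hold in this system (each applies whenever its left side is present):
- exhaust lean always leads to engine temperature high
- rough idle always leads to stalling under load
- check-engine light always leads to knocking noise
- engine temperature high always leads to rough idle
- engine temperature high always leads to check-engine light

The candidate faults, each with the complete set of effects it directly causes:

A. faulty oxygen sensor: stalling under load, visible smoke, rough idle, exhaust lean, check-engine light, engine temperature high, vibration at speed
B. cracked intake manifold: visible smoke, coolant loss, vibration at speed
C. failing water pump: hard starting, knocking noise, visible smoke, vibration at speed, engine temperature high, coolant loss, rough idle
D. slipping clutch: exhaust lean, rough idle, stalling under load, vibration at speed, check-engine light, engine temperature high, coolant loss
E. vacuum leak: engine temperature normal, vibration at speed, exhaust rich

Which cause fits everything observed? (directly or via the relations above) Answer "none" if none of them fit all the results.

C

Checking each candidate against the observations:
(A) faulty oxygen sensor — does not account for coolant loss
(B) cracked intake manifold — does not account for check-engine light, engine temperature high, rough idle, stalling under load
(C) failing water pump — vibration at speed +; coolant loss +; check-engine light + (via engine temperature high → check-engine light); engine temperature high +; rough idle +; visible smoke +; stalling under load + (via rough idle → stalling under load)
(D) slipping clutch — vibration at speed +; coolant loss +; check-engine light +; engine temperature high +; rough idle +; visible smoke -; stalling under load +
(E) vacuum leak — fails on coolant loss, check-engine light, engine temperature high, rough idle, visible smoke, stalling under load (predicts engine temperature normal, not engine temperature high)
(C) is the only candidate with no mismatches.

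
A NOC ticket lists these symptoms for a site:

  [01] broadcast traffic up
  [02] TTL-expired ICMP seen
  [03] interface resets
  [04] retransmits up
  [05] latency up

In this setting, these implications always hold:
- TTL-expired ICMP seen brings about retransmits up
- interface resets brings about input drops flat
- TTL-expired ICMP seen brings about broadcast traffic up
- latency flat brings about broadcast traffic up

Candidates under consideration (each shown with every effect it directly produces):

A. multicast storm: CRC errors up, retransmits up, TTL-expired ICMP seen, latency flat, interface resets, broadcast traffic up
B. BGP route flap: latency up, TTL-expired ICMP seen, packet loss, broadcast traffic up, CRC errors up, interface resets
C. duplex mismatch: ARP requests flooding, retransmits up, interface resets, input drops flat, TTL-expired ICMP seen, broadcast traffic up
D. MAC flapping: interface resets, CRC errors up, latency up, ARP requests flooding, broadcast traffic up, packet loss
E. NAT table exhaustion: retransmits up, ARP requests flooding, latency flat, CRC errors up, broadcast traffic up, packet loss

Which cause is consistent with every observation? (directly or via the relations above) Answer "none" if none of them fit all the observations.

Testing each hypothesis:
(A) multicast storm — broadcast traffic up yes; TTL-expired ICMP seen yes; interface resets yes; retransmits up yes; latency up NO
(B) BGP route flap — accounts for every observation (retransmits up through TTL-expired ICMP seen → retransmits up)
(C) duplex mismatch — broadcast traffic up yes; TTL-expired ICMP seen yes; interface resets yes; retransmits up yes; latency up NO
(D) MAC flapping — broadcast traffic up yes; TTL-expired ICMP seen NO; interface resets yes; retransmits up NO; latency up yes
(E) NAT table exhaustion — broadcast traffic up yes; TTL-expired ICMP seen NO; interface resets NO; retransmits up yes; latency up NO
(B) is the only candidate with no mismatches.

B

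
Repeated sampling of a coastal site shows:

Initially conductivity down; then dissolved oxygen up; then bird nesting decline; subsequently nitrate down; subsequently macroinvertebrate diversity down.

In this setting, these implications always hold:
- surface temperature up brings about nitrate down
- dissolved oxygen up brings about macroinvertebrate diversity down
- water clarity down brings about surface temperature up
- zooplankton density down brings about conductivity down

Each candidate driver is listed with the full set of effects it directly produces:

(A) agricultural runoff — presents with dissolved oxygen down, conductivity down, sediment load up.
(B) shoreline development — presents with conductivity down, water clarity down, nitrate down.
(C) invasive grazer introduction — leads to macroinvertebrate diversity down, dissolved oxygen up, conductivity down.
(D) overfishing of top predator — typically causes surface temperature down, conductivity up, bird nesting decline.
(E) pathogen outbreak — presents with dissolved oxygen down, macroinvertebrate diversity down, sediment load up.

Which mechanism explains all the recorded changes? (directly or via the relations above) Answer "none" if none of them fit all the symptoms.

none

Testing each hypothesis:
(A) agricultural runoff — conductivity down yes; dissolved oxygen up NO; bird nesting decline NO; nitrate down NO; macroinvertebrate diversity down NO
(B) shoreline development — conductivity down yes; dissolved oxygen up NO; bird nesting decline NO; nitrate down yes; macroinvertebrate diversity down NO
(C) invasive grazer introduction — does not account for bird nesting decline, nitrate down
(D) overfishing of top predator — conductivity down NO; dissolved oxygen up NO; bird nesting decline yes; nitrate down NO; macroinvertebrate diversity down NO
(E) pathogen outbreak — conductivity down NO; dissolved oxygen up NO; bird nesting decline NO; nitrate down NO; macroinvertebrate diversity down yes
None of the listed candidates fits everything.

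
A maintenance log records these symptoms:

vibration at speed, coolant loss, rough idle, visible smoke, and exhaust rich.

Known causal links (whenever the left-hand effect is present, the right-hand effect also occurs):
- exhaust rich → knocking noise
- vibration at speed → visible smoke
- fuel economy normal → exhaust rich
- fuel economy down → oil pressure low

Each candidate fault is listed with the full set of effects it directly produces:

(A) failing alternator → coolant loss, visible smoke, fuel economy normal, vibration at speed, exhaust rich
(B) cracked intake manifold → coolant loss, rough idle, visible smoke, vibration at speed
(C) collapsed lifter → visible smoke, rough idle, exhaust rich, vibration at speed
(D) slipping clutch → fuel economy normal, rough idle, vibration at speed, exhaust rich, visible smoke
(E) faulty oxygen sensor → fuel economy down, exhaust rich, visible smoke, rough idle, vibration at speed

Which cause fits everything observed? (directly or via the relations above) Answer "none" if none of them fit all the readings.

For each candidate, compare predicted effects to what was observed:
(A) failing alternator — vibration at speed yes; coolant loss yes; rough idle NO; visible smoke yes; exhaust rich yes
(B) cracked intake manifold — vibration at speed yes; coolant loss yes; rough idle yes; visible smoke yes; exhaust rich NO
(C) collapsed lifter — vibration at speed yes; coolant loss NO; rough idle yes; visible smoke yes; exhaust rich yes
(D) slipping clutch — vibration at speed yes; coolant loss NO; rough idle yes; visible smoke yes; exhaust rich yes
(E) faulty oxygen sensor — vibration at speed yes; coolant loss NO; rough idle yes; visible smoke yes; exhaust rich yes
Every candidate fails on at least one observation.

none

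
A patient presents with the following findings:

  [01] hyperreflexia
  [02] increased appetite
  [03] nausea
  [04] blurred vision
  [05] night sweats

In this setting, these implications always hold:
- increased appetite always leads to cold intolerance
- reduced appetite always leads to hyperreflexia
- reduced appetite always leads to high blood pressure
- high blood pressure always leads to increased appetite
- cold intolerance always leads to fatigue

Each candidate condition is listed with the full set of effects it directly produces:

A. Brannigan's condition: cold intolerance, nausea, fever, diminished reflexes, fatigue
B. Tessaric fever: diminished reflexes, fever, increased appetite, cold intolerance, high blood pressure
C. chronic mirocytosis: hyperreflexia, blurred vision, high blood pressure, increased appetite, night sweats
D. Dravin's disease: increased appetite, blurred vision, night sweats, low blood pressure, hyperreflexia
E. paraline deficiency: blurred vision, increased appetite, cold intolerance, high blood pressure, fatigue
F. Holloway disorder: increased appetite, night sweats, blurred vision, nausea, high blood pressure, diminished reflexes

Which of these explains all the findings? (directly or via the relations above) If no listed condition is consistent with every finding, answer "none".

Per-candidate check:
(A) Brannigan's condition — fails on hyperreflexia, increased appetite, blurred vision, night sweats (predicts diminished reflexes, not hyperreflexia)
(B) Tessaric fever — fails on hyperreflexia, nausea, blurred vision, night sweats (predicts diminished reflexes, not hyperreflexia)
(C) chronic mirocytosis — hyperreflexia +; increased appetite +; nausea -; blurred vision +; night sweats +
(D) Dravin's disease — hyperreflexia +; increased appetite +; nausea -; blurred vision +; night sweats +
(E) paraline deficiency — does not account for hyperreflexia, nausea, night sweats
(F) Holloway disorder — fails on hyperreflexia (predicts diminished reflexes, not hyperreflexia)
No candidate is consistent with all observations.

none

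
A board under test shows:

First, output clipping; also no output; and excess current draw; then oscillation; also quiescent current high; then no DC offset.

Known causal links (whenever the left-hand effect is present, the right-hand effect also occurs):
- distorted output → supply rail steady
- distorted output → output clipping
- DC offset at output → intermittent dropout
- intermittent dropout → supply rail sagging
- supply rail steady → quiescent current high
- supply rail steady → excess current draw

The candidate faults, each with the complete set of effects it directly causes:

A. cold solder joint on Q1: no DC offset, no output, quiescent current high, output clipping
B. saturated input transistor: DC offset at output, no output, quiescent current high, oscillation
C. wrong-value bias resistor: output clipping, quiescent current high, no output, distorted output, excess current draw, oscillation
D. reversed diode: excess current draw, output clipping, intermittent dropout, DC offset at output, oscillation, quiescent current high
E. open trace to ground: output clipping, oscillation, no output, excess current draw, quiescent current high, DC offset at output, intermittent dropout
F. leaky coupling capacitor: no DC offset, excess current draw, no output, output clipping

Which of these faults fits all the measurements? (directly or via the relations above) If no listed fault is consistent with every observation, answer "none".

Per-candidate check:
(A) cold solder joint on Q1 — does not account for excess current draw, oscillation
(B) saturated input transistor — fails on output clipping, excess current draw, no DC offset (predicts DC offset at output, not no DC offset)
(C) wrong-value bias resistor — does not account for no DC offset
(D) reversed diode — fails on no output, no DC offset (predicts DC offset at output, not no DC offset)
(E) open trace to ground — output clipping +; no output +; excess current draw +; oscillation +; quiescent current high +; no DC offset -
(F) leaky coupling capacitor — does not account for oscillation, quiescent current high
None of the listed candidates fits everything.

none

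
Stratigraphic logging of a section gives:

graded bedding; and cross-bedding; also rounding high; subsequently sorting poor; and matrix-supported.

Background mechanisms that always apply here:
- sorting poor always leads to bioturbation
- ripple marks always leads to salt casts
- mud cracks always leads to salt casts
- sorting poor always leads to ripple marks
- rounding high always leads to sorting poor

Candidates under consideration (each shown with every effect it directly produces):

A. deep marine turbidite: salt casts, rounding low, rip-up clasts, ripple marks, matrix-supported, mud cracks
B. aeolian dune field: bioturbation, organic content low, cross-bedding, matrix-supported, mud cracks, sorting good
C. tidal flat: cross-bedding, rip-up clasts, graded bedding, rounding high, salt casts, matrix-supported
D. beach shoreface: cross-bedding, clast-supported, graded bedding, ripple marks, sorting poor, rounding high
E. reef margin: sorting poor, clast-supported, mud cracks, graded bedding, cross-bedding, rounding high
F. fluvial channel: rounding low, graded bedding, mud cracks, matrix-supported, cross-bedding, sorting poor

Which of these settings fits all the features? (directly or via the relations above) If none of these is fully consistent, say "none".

Per-candidate check:
(A) deep marine turbidite — graded bedding -; cross-bedding -; rounding high -; sorting poor -; matrix-supported +
(B) aeolian dune field — graded bedding -; cross-bedding +; rounding high -; sorting poor -; matrix-supported +
(C) tidal flat — graded bedding +; cross-bedding +; rounding high +; sorting poor + (by rounding high → sorting poor); matrix-supported +
(D) beach shoreface — graded bedding +; cross-bedding +; rounding high +; sorting poor +; matrix-supported -
(E) reef margin — graded bedding +; cross-bedding +; rounding high +; sorting poor +; matrix-supported -
(F) fluvial channel — fails on rounding high (predicts rounding low, not rounding high)
(C) alone accounts for all the evidence.

C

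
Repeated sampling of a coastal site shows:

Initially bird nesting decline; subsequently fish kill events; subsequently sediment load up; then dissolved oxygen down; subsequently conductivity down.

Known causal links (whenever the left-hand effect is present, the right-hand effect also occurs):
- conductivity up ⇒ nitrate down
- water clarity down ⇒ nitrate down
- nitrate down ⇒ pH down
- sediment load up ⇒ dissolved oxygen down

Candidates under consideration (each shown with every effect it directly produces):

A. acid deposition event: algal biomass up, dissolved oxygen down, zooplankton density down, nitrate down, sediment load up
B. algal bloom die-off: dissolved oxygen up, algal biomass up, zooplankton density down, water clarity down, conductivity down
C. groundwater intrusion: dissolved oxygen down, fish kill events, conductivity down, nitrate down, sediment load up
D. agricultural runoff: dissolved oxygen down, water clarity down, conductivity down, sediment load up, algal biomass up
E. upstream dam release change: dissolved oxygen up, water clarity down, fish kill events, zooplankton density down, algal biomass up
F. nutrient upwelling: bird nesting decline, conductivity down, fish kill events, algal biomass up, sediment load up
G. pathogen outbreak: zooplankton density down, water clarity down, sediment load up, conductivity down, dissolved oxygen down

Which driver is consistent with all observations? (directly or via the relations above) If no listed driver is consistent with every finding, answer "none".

F

Checking each candidate against the observations:
(A) acid deposition event — does not account for bird nesting decline, fish kill events, conductivity down
(B) algal bloom die-off — fails on bird nesting decline, fish kill events, sediment load up, dissolved oxygen down (predicts dissolved oxygen up, not dissolved oxygen down)
(C) groundwater intrusion — does not account for bird nesting decline
(D) agricultural runoff — bird nesting decline -; fish kill events -; sediment load up +; dissolved oxygen down +; conductivity down +
(E) upstream dam release change — bird nesting decline -; fish kill events +; sediment load up -; dissolved oxygen down -; conductivity down -
(F) nutrient upwelling — bird nesting decline +; fish kill events +; sediment load up +; dissolved oxygen down + (by sediment load up → dissolved oxygen down); conductivity down +
(G) pathogen outbreak — does not account for bird nesting decline, fish kill events
(F) is the only candidate with no mismatches.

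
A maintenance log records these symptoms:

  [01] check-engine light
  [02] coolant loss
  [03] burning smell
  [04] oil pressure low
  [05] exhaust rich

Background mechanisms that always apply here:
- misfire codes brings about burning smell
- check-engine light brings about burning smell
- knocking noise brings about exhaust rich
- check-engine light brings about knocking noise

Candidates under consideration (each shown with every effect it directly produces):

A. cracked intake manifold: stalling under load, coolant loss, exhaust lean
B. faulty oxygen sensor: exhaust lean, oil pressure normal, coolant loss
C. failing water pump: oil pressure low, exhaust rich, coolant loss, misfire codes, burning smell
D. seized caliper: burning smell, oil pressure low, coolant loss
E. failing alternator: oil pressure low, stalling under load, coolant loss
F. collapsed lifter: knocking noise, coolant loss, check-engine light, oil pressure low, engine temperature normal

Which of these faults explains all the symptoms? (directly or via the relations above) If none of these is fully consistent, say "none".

F

Testing each hypothesis:
(A) cracked intake manifold — check-engine light NO; coolant loss yes; burning smell NO; oil pressure low NO; exhaust rich NO
(B) faulty oxygen sensor — fails on check-engine light, burning smell, oil pressure low, exhaust rich (predicts oil pressure normal, not oil pressure low; predicts exhaust lean, not exhaust rich)
(C) failing water pump — does not account for check-engine light
(D) seized caliper — does not account for check-engine light, exhaust rich
(E) failing alternator — check-engine light NO; coolant loss yes; burning smell NO; oil pressure low yes; exhaust rich NO
(F) collapsed lifter — accounts for every observation (burning smell through check-engine light → burning smell)
(F) is the only candidate with no mismatches.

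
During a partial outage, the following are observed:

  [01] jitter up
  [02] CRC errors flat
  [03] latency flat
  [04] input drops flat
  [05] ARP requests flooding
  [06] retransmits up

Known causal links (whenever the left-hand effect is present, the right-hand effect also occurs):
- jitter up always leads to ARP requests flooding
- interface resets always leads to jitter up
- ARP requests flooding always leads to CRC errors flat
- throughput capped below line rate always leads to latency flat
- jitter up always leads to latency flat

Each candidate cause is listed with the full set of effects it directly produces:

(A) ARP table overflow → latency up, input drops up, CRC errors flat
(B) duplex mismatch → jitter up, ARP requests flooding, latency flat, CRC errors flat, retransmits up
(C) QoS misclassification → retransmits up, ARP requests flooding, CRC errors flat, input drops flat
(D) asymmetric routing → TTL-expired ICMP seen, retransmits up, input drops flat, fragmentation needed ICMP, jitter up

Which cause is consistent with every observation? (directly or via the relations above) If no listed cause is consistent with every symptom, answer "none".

D

For each candidate, compare predicted effects to what was observed:
(A) ARP table overflow — jitter up ✗; CRC errors flat ✓; latency flat ✗; input drops flat ✗; ARP requests flooding ✗; retransmits up ✗
(B) duplex mismatch — jitter up ✓; CRC errors flat ✓; latency flat ✓; input drops flat ✗; ARP requests flooding ✓; retransmits up ✓
(C) QoS misclassification — does not account for jitter up, latency flat
(D) asymmetric routing — jitter up ✓; CRC errors flat ✓ (via jitter up → ARP requests flooding → CRC errors flat); latency flat ✓ (via jitter up → latency flat); input drops flat ✓; ARP requests flooding ✓ (via jitter up → ARP requests flooding); retransmits up ✓
(D) is the only candidate with no mismatches.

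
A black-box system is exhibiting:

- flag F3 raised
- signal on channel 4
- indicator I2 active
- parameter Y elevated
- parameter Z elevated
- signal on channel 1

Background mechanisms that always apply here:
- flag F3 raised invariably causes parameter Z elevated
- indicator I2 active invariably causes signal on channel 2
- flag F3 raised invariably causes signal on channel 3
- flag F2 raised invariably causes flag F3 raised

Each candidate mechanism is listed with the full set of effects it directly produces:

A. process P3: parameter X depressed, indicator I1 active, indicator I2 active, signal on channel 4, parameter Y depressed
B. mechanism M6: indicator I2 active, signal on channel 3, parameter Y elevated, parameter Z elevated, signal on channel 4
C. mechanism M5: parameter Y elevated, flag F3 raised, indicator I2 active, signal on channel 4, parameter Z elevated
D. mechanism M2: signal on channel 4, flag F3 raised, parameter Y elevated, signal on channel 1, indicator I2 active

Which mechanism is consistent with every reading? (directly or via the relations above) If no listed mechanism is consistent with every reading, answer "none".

Per-candidate check:
(A) process P3 — fails on flag F3 raised, parameter Y elevated, parameter Z elevated, signal on channel 1 (predicts parameter Y depressed, not parameter Y elevated)
(B) mechanism M6 — does not account for flag F3 raised, signal on channel 1
(C) mechanism M5 — flag F3 raised +; signal on channel 4 +; indicator I2 active +; parameter Y elevated +; parameter Z elevated +; signal on channel 1 -
(D) mechanism M2 — accounts for every observation (parameter Z elevated via flag F3 raised → parameter Z elevated)
Only (D) is consistent with every observation.

D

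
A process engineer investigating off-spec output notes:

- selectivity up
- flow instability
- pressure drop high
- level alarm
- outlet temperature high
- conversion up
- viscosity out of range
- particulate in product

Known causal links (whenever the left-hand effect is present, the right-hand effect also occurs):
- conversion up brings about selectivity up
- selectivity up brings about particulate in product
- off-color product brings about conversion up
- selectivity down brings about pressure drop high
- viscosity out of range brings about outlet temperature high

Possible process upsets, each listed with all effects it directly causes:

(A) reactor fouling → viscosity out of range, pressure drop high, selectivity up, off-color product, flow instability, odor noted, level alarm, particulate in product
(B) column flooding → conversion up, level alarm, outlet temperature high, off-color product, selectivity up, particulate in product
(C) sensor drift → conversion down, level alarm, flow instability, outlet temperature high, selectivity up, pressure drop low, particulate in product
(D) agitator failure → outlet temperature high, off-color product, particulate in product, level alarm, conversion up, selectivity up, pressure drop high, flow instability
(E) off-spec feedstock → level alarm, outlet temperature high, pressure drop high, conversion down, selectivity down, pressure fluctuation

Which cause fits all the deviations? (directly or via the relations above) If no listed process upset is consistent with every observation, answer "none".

A

Testing each hypothesis:
(A) reactor fouling — selectivity up +; flow instability +; pressure drop high +; level alarm +; outlet temperature high + (through viscosity out of range → outlet temperature high); conversion up + (through off-color product → conversion up); viscosity out of range +; particulate in product +
(B) column flooding — selectivity up +; flow instability -; pressure drop high -; level alarm +; outlet temperature high +; conversion up +; viscosity out of range -; particulate in product +
(C) sensor drift — selectivity up +; flow instability +; pressure drop high -; level alarm +; outlet temperature high +; conversion up -; viscosity out of range -; particulate in product +
(D) agitator failure — does not account for viscosity out of range
(E) off-spec feedstock — selectivity up -; flow instability -; pressure drop high +; level alarm +; outlet temperature high +; conversion up -; viscosity out of range -; particulate in product -
(A) alone accounts for all the evidence.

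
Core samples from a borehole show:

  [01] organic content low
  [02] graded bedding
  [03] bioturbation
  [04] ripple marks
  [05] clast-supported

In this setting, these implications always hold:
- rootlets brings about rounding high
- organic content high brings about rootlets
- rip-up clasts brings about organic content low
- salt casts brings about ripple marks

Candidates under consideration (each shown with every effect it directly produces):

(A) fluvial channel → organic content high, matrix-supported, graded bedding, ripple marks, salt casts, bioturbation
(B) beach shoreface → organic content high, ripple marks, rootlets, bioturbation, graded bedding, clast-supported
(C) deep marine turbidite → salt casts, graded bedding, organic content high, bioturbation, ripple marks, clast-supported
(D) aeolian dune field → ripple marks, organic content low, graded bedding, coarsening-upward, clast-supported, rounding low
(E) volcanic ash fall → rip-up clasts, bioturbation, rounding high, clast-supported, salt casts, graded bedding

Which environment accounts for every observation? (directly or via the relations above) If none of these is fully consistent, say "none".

E

Per-candidate check:
(A) fluvial channel — organic content low miss; graded bedding match; bioturbation match; ripple marks match; clast-supported miss
(B) beach shoreface — fails on organic content low (predicts organic content high, not organic content low)
(C) deep marine turbidite — fails on organic content low (predicts organic content high, not organic content low)
(D) aeolian dune field — does not account for bioturbation
(E) volcanic ash fall — accounts for every observation (organic content low via rip-up clasts → organic content low)
(E) is the only candidate with no mismatches.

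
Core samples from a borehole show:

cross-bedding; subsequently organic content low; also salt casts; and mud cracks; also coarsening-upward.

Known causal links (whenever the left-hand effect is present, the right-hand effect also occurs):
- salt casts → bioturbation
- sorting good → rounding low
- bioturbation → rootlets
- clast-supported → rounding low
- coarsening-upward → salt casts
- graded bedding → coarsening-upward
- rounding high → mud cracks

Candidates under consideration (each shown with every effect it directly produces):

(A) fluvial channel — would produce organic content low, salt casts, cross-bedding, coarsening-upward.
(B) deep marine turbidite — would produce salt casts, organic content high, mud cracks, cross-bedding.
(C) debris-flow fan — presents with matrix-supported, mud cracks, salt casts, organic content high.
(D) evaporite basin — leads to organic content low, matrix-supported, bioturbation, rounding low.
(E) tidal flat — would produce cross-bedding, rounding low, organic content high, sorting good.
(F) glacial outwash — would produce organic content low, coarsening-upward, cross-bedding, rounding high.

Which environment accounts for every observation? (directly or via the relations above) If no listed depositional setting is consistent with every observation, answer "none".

F

For each candidate, compare predicted effects to what was observed:
(A) fluvial channel — does not account for mud cracks
(B) deep marine turbidite — cross-bedding +; organic content low -; salt casts +; mud cracks +; coarsening-upward -
(C) debris-flow fan — fails on cross-bedding, organic content low, coarsening-upward (predicts organic content high, not organic content low)
(D) evaporite basin — cross-bedding -; organic content low +; salt casts -; mud cracks -; coarsening-upward -
(E) tidal flat — fails on organic content low, salt casts, mud cracks, coarsening-upward (predicts organic content high, not organic content low)
(F) glacial outwash — cross-bedding +; organic content low +; salt casts + (through coarsening-upward → salt casts); mud cracks + (through rounding high → mud cracks); coarsening-upward +
Only (F) is consistent with every observation.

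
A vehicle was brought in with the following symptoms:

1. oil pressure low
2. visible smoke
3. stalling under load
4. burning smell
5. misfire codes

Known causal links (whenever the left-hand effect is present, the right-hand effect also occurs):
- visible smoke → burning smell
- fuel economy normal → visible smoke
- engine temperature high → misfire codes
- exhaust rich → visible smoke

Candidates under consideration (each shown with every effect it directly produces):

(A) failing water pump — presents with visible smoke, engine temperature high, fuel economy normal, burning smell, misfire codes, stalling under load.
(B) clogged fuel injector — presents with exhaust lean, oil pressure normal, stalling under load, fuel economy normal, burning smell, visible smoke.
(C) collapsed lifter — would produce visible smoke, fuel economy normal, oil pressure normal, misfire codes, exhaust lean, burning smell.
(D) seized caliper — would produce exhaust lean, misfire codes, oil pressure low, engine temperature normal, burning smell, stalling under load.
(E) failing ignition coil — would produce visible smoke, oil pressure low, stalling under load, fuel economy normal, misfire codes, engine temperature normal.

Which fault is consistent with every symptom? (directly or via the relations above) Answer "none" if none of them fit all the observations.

E

Testing each hypothesis:
(A) failing water pump — does not account for oil pressure low
(B) clogged fuel injector — fails on oil pressure low, misfire codes (predicts oil pressure normal, not oil pressure low)
(C) collapsed lifter — oil pressure low -; visible smoke +; stalling under load -; burning smell +; misfire codes +
(D) seized caliper — does not account for visible smoke
(E) failing ignition coil — oil pressure low +; visible smoke +; stalling under load +; burning smell + (by visible smoke → burning smell); misfire codes +
(E) is the only candidate with no mismatches.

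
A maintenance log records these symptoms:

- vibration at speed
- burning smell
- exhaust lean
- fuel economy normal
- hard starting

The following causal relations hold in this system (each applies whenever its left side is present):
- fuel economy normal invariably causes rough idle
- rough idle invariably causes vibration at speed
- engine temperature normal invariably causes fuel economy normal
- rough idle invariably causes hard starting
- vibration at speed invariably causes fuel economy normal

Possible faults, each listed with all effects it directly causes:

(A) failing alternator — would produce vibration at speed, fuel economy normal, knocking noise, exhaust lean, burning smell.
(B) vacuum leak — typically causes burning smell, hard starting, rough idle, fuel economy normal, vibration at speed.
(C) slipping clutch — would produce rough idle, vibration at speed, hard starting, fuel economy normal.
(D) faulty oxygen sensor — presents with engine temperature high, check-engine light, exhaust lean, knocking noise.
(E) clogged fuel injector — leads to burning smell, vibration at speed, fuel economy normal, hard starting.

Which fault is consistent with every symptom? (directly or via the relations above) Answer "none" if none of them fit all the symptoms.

A

Checking each candidate against the observations:
(A) failing alternator — vibration at speed ✓; burning smell ✓; exhaust lean ✓; fuel economy normal ✓; hard starting ✓ (by fuel economy normal → rough idle → hard starting)
(B) vacuum leak — vibration at speed ✓; burning smell ✓; exhaust lean ✗; fuel economy normal ✓; hard starting ✓
(C) slipping clutch — vibration at speed ✓; burning smell ✗; exhaust lean ✗; fuel economy normal ✓; hard starting ✓
(D) faulty oxygen sensor — does not account for vibration at speed, burning smell, fuel economy normal, hard starting
(E) clogged fuel injector — does not account for exhaust lean
Only (A) is consistent with every observation.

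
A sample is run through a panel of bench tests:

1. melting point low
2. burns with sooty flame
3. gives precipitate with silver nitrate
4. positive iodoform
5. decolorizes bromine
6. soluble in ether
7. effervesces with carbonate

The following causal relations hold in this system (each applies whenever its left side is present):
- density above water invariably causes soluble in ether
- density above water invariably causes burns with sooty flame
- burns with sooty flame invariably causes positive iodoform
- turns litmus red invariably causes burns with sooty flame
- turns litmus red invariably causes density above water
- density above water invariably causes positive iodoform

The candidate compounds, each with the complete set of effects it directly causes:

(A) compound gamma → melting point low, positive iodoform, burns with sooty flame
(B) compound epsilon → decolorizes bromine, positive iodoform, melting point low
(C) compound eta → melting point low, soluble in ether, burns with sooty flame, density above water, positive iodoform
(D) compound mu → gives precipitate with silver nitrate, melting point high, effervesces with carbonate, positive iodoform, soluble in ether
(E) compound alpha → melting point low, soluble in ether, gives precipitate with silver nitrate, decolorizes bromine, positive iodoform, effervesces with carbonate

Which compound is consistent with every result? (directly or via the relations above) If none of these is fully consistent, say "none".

Testing each hypothesis:
(A) compound gamma — melting point low match; burns with sooty flame match; gives precipitate with silver nitrate miss; positive iodoform match; decolorizes bromine miss; soluble in ether miss; effervesces with carbonate miss
(B) compound epsilon — does not account for burns with sooty flame, gives precipitate with silver nitrate, soluble in ether, effervesces with carbonate
(C) compound eta — melting point low match; burns with sooty flame match; gives precipitate with silver nitrate miss; positive iodoform match; decolorizes bromine miss; soluble in ether match; effervesces with carbonate miss
(D) compound mu — melting point low miss; burns with sooty flame miss; gives precipitate with silver nitrate match; positive iodoform match; decolorizes bromine miss; soluble in ether match; effervesces with carbonate match
(E) compound alpha — melting point low match; burns with sooty flame miss; gives precipitate with silver nitrate match; positive iodoform match; decolorizes bromine match; soluble in ether match; effervesces with carbonate match
No candidate is consistent with all observations.

none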